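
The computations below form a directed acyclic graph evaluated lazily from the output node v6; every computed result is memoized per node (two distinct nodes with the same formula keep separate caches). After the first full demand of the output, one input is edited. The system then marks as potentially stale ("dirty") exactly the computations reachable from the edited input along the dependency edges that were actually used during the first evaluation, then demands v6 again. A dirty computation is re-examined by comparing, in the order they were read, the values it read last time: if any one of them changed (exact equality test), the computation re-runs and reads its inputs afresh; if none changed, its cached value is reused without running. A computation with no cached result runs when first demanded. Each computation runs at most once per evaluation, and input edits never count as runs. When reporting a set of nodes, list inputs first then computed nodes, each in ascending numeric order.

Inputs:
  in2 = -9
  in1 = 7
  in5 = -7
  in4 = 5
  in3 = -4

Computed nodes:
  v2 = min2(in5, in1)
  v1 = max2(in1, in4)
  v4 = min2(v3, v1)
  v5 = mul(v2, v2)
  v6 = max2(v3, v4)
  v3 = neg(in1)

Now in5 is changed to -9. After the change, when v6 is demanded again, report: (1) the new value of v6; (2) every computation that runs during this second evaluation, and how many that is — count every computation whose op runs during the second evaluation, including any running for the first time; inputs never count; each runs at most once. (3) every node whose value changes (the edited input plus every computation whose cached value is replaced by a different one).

First demand of the output computes:
  v1 = max2(7, 5) = 7
  v3 = neg(7) = -7
  v4 = min2(-7, 7) = -7
  v6 = max2(-7, -7) = -7

After the edit, cleaning proceeds:
  in5 only reaches undemanded nodes; the second demand re-runs nothing.

Note the shortcut — in5 feeds only undemanded nodes, so no recomputation happens.

Demanding v6 again yields -7.
0 computations run: none.
The nodes whose values change: in5.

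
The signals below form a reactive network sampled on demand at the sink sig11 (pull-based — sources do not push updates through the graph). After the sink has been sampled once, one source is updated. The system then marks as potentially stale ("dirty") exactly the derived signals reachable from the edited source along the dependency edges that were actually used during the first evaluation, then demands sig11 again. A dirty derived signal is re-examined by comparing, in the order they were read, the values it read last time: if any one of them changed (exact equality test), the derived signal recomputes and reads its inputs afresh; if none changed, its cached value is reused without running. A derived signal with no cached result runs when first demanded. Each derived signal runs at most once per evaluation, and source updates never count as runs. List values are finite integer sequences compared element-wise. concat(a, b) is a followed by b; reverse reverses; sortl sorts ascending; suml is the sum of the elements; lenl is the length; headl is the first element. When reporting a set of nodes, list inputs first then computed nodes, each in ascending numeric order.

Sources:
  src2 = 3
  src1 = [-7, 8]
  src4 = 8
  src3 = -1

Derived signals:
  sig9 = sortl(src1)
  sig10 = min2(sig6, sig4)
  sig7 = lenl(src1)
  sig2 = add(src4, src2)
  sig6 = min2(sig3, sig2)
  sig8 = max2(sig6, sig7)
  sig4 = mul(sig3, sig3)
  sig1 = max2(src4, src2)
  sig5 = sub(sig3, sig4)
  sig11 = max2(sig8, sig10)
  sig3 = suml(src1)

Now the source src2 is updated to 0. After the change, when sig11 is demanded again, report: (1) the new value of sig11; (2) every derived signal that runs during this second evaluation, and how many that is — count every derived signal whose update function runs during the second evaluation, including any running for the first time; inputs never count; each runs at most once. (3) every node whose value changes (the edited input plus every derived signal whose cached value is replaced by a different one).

sig11 now evaluates to 2.
Run set: sig2, sig6 (2 run).
Changed values: src2, sig2.
The important point: sig6 recomputes to an identical value, and the output ends up unchanged.

Initial pass — values computed on the first demand:
  sig2 = add(8, 3) = 11
  sig3 = suml([-7, 8]) = 1
  sig4 = mul(1, 1) = 1
  sig6 = min2(1, 11) = 1
  sig7 = lenl([-7, 8]) = 2
  sig8 = max2(1, 2) = 2
  sig10 = min2(1, 1) = 1
  sig11 = max2(2, 1) = 2

Second demand — change propagation:
  sig2: re-runs because src2 3->0; new result 8.
  sig6: re-runs because sig2 11->8; new result 1 (unchanged).
  sig8: re-examined; everything it read last time is the same (sig6 unchanged, sig7 unchanged) — cache 2 kept, no run.
  sig10: re-examined; everything it read last time is the same (sig6 unchanged, sig4 unchanged) — cache 1 kept, no run.
  sig11: re-examined; everything it read last time is the same (sig8 unchanged, sig10 unchanged) — cache 2 kept, no run.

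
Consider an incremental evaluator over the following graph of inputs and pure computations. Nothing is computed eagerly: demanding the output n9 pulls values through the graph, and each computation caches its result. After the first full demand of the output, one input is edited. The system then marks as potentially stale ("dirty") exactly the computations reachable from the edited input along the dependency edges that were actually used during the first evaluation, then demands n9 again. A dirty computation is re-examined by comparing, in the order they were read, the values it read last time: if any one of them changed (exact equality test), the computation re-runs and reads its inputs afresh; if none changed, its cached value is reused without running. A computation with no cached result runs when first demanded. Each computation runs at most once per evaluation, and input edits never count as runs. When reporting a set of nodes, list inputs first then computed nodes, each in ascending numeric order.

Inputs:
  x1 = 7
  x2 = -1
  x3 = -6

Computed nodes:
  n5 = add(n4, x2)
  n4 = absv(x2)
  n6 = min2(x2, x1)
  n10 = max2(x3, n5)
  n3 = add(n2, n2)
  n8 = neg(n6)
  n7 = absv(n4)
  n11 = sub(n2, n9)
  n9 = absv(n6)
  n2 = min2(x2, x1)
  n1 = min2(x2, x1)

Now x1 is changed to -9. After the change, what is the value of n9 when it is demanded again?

n9 now evaluates to 9.

Initial pass — values computed on the first demand:
  n6 = min2(-1, 7) = -1
  n9 = absv(-1) = 1

Second demand — change propagation:
  n6: re-runs because x1 7->-9; new result -9.
  n9: re-runs because n6 -1->-9; new result 9.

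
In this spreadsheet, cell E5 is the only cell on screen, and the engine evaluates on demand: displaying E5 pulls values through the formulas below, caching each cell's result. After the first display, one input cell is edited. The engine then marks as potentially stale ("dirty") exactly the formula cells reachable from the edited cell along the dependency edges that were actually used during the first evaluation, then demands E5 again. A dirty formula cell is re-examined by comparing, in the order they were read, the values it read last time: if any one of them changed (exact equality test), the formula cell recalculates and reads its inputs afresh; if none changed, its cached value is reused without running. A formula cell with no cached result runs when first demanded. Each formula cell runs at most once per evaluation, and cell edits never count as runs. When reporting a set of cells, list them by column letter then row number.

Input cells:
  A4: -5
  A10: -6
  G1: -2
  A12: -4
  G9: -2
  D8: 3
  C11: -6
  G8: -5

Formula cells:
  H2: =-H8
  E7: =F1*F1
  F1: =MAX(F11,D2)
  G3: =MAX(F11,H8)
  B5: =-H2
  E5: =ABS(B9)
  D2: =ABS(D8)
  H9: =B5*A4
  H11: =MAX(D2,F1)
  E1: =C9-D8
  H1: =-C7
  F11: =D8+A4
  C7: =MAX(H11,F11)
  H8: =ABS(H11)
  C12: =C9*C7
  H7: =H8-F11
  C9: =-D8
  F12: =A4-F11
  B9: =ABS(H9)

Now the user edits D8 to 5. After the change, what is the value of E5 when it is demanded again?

E5 now evaluates to 25.

Initial pass — values computed on the first demand:
  D2 = ABS(3) = 3
  F11 = 3 + -5 = -2
  F1 = MAX(-2, 3) = 3
  H11 = MAX(3, 3) = 3
  H8 = ABS(3) = 3
  H2 = -(3) = -3
  B5 = -(-3) = 3
  H9 = 3 * -5 = -15
  B9 = ABS(-15) = 15
  E5 = ABS(15) = 15

Second demand — change propagation:
  D2: re-runs because D8 3->5; new result 5.
  F11: re-runs because D8 3->5; new result 0.
  F1: re-runs because F11 -2->0; D2 3->5; new result 5.
  H11: re-runs because D2 3->5; F1 3->5; new result 5.
  H8: re-runs because H11 3->5; new result 5.
  H2: re-runs because H8 3->5; new result -5.
  B5: re-runs because H2 -3->-5; new result 5.
  H9: re-runs because B5 3->5; new result -25.
  B9: re-runs because H9 -15->-25; new result 25.
  E5: re-runs because B9 15->25; new result 25.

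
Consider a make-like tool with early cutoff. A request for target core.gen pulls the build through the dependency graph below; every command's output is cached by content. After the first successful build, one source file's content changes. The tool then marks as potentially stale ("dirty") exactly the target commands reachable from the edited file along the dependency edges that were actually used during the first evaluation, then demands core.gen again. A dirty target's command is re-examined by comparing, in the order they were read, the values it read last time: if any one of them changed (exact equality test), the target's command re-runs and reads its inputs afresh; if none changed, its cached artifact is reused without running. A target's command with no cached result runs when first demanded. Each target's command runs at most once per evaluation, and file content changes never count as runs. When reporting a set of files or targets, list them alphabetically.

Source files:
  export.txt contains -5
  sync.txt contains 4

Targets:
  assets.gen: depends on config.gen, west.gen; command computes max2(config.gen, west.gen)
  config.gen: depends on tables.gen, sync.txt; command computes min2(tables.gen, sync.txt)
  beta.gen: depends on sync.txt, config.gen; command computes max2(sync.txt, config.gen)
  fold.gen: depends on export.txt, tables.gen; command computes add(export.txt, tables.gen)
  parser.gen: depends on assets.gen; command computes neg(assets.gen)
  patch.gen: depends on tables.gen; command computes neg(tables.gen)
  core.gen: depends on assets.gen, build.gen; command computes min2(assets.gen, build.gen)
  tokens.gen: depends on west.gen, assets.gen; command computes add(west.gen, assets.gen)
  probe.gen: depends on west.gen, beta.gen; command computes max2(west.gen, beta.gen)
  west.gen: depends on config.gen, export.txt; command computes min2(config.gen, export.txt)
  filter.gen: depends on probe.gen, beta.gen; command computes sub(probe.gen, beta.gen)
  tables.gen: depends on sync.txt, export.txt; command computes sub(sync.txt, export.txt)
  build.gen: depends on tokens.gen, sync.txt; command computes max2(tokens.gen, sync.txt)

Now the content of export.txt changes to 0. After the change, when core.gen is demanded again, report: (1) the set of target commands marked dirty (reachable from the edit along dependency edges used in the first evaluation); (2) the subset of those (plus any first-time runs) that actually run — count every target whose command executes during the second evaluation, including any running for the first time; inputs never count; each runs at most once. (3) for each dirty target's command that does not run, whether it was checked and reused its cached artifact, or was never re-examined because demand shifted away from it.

First demand of the output computes:
  tables.gen = sub(4, -5) = 9
  config.gen = min2(9, 4) = 4
  west.gen = min2(4, -5) = -5
  assets.gen = max2(4, -5) = 4
  tokens.gen = add(-5, 4) = -1
  build.gen = max2(-1, 4) = 4
  core.gen = min2(4, 4) = 4

After the edit, cleaning proceeds:
  tables.gen: a read changed (export.txt -5->0) — executes, giving 4.
  config.gen: a read changed (tables.gen 9->4) — executes, giving 4 — identical to its old value.
  west.gen: a read changed (export.txt -5->0) — executes, giving 0.
  assets.gen: a read changed (west.gen -5->0) — executes, giving 4 — identical to its old value.
  tokens.gen: a read changed (west.gen -5->0) — executes, giving 4.
  build.gen: a read changed (tokens.gen -1->4) — executes, giving 4 — identical to its old value.
  core.gen: dirty, but its reads are unchanged (assets.gen unchanged, build.gen unchanged); cached 4 stands.

Note where the cutoff bites: core.gen is checked, finds nothing changed, and keeps its cache.

The edit dirties: assets.gen, build.gen, config.gen, core.gen, tables.gen, tokens.gen, west.gen.
6 target commands run: assets.gen, build.gen, config.gen, tables.gen, tokens.gen, west.gen.
Cache hits after checking: core.gen.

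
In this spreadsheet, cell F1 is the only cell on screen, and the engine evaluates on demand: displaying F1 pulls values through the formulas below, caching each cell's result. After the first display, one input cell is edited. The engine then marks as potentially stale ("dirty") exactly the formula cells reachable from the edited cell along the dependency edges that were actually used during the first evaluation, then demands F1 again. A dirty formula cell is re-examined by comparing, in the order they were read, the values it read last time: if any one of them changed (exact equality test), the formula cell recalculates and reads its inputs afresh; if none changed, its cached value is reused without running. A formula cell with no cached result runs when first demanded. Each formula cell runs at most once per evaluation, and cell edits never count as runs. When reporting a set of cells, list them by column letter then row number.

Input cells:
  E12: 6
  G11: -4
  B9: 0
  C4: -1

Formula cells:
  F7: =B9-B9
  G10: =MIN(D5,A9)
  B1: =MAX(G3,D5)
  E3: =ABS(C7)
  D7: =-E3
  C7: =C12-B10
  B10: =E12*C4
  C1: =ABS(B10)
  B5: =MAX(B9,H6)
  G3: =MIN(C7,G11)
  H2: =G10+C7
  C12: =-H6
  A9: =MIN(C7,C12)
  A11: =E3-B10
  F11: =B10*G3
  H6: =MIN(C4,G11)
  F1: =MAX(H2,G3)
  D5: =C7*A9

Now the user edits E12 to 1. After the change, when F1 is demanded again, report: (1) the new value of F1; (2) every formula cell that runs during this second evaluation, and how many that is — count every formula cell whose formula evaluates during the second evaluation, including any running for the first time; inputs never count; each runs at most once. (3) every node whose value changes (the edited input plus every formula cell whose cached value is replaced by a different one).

Initial pass — values computed on the first demand:
  B10 = 6 * -1 = -6
  H6 = MIN(-1, -4) = -4
  C12 = -(-4) = 4
  C7 = 4 - -6 = 10
  A9 = MIN(10, 4) = 4
  D5 = 10 * 4 = 40
  G3 = MIN(10, -4) = -4
  G10 = MIN(40, 4) = 4
  H2 = 4 + 10 = 14
  F1 = MAX(14, -4) = 14

Second demand — change propagation:
  B10: re-runs because E12 6->1; new result -1.
  C7: re-runs because B10 -6->-1; new result 5.
  A9: re-runs because C7 10->5; new result 4 (unchanged).
  D5: re-runs because C7 10->5; new result 20.
  G3: re-runs because C7 10->5; new result -4 (unchanged).
  G10: re-runs because D5 40->20; new result 4 (unchanged).
  H2: re-runs because C7 10->5; new result 9.
  F1: re-runs because H2 14->9; new result 9.

F1 now evaluates to 9.
Run set: A9, B10, C7, D5, F1, G3, G10, H2 (8 run).
Changed values: B10, C7, D5, E12, F1, H2.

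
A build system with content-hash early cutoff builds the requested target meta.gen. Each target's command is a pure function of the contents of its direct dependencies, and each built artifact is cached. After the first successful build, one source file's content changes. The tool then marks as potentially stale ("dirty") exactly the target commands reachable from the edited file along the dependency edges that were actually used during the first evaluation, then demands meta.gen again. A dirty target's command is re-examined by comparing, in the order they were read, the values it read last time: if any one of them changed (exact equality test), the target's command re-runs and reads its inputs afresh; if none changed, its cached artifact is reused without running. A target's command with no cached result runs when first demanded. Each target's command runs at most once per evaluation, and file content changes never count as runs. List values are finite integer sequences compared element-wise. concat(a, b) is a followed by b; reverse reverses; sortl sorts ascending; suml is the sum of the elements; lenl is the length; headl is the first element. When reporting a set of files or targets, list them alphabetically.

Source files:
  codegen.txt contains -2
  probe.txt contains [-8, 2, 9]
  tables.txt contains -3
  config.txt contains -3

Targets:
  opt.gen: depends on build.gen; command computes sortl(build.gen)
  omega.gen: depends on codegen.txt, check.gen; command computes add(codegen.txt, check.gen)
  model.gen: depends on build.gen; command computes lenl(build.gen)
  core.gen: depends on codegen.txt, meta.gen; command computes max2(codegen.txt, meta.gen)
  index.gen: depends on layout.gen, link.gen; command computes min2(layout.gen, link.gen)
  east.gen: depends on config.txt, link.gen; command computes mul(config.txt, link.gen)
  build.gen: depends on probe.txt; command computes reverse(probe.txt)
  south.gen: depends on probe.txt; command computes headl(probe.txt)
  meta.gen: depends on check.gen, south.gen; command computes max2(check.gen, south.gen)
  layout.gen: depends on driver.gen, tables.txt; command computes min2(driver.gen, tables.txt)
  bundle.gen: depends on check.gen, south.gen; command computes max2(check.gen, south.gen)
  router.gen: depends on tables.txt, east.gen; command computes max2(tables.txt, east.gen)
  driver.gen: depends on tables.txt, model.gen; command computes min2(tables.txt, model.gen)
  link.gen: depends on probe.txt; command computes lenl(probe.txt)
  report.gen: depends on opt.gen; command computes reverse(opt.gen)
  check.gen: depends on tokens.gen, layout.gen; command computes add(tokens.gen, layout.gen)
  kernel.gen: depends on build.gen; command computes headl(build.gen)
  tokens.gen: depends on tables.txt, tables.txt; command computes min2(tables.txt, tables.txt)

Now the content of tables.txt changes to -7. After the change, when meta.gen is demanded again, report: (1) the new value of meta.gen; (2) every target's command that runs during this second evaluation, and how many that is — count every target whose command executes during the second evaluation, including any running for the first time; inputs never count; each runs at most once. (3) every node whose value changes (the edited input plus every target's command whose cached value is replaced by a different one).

New value of meta.gen: -8.
Target commands that run: check.gen, driver.gen, layout.gen, meta.gen, tokens.gen — 5 in total.
Values that change: check.gen, driver.gen, layout.gen, meta.gen, tables.txt, tokens.gen.

First evaluation (everything demanded from the output):
  build.gen = reverse([-8, 2, 9]) = [9, 2, -8]
  model.gen = lenl([9, 2, -8]) = 3
  driver.gen = min2(-3, 3) = -3
  layout.gen = min2(-3, -3) = -3
  south.gen = headl([-8, 2, 9]) = -8
  tokens.gen = min2(-3, -3) = -3
  check.gen = add(-3, -3) = -6
  meta.gen = max2(-6, -8) = -6

Propagation after the edit:
  driver.gen: runs — tables.txt -3->-7; result -7.
  layout.gen: runs — driver.gen -3->-7; tables.txt -3->-7; result -7.
  tokens.gen: runs — tables.txt -3->-7; tables.txt -3->-7; result -7.
  check.gen: runs — tokens.gen -3->-7; layout.gen -3->-7; result -14.
  meta.gen: runs — check.gen -6->-14; result -8.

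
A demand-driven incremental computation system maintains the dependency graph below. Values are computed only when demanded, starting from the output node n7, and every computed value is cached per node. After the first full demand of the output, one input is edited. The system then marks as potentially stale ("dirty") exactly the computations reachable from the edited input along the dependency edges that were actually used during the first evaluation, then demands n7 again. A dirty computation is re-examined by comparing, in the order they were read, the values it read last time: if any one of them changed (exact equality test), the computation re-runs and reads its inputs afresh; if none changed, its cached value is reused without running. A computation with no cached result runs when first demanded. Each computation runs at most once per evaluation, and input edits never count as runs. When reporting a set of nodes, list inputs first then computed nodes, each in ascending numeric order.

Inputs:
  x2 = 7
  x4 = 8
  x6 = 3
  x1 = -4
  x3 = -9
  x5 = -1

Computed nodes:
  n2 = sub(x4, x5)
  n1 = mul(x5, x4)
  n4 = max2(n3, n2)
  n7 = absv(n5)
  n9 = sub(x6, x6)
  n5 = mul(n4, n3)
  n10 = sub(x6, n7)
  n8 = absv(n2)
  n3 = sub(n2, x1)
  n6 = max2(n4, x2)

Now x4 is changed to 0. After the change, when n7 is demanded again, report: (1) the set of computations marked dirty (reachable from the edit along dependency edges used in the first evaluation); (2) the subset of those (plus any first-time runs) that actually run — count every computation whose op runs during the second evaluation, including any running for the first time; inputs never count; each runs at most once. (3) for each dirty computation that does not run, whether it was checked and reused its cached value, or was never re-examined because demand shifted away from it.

Marked dirty: n2, n3, n4, n5, n7.
Computations that run: n2, n3, n4, n5, n7 — 5 in total.
Every dirty computation ran.

First evaluation (everything demanded from the output):
  n2 = sub(8, -1) = 9
  n3 = sub(9, -4) = 13
  n4 = max2(13, 9) = 13
  n5 = mul(13, 13) = 169
  n7 = absv(169) = 169

Propagation after the edit:
  n2: runs — x4 8->0; result 1.
  n3: runs — n2 9->1; result 5.
  n4: runs — n3 13->5; n2 9->1; result 5.
  n5: runs — n4 13->5; n3 13->5; result 25.
  n7: runs — n5 169->25; result 25.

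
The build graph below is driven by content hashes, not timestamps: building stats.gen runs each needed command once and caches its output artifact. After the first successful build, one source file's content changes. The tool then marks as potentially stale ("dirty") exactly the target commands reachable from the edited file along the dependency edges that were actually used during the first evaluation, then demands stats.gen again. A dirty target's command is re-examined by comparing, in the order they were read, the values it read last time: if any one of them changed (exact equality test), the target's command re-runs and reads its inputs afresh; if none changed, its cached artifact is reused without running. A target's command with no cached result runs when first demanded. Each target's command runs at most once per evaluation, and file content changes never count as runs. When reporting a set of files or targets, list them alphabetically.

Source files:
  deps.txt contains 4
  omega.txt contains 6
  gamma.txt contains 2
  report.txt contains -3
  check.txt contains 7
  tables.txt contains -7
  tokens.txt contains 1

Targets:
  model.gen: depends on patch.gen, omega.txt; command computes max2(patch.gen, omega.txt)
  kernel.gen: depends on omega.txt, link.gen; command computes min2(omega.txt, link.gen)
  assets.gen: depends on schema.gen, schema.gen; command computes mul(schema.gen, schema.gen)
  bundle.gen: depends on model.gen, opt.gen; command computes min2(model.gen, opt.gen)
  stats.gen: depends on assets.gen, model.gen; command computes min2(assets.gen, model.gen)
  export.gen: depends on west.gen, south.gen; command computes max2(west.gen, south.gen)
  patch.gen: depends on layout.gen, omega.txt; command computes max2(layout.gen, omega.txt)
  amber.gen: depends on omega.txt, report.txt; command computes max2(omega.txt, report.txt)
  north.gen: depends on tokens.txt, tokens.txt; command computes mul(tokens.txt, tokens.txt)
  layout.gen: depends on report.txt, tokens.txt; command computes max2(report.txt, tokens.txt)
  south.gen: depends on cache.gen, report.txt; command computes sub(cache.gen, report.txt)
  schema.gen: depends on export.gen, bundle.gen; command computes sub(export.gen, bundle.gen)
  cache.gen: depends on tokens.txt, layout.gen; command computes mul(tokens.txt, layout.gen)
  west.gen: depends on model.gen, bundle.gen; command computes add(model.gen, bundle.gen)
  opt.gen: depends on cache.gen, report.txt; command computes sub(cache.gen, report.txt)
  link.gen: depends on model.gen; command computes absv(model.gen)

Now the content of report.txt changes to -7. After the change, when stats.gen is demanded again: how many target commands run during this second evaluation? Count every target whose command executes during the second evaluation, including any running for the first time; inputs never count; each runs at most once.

Run set: bundle.gen, export.gen, layout.gen, opt.gen, schema.gen, south.gen, west.gen (7 run).
The important point: at patch.gen every value read last time is unchanged, so the dirty flag clears without a run.

Initial pass — values computed on the first demand:
  layout.gen = max2(-3, 1) = 1
  cache.gen = mul(1, 1) = 1
  opt.gen = sub(1, -3) = 4
  patch.gen = max2(1, 6) = 6
  model.gen = max2(6, 6) = 6
  bundle.gen = min2(6, 4) = 4
  south.gen = sub(1, -3) = 4
  west.gen = add(6, 4) = 10
  export.gen = max2(10, 4) = 10
  schema.gen = sub(10, 4) = 6
  assets.gen = mul(6, 6) = 36
  stats.gen = min2(36, 6) = 6

Second demand — change propagation:
  layout.gen: re-runs because report.txt -3->-7; new result 1 (unchanged).
  cache.gen: re-examined; everything it read last time is the same (tokens.txt unchanged, layout.gen unchanged) — cache 1 kept, no run.
  opt.gen: re-runs because report.txt -3->-7; new result 8.
  patch.gen: re-examined; everything it read last time is the same (layout.gen unchanged, omega.txt unchanged) — cache 6 kept, no run.
  model.gen: re-examined; everything it read last time is the same (patch.gen unchanged, omega.txt unchanged) — cache 6 kept, no run.
  bundle.gen: re-runs because opt.gen 4->8; new result 6.
  south.gen: re-runs because report.txt -3->-7; new result 8.
  west.gen: re-runs because bundle.gen 4->6; new result 12.
  export.gen: re-runs because west.gen 10->12; south.gen 4->8; new result 12.
  schema.gen: re-runs because export.gen 10->12; bundle.gen 4->6; new result 6 (unchanged).
  assets.gen: re-examined; everything it read last time is the same (schema.gen unchanged, schema.gen unchanged) — cache 36 kept, no run.
  stats.gen: re-examined; everything it read last time is the same (assets.gen unchanged, model.gen unchanged) — cache 6 kept, no run.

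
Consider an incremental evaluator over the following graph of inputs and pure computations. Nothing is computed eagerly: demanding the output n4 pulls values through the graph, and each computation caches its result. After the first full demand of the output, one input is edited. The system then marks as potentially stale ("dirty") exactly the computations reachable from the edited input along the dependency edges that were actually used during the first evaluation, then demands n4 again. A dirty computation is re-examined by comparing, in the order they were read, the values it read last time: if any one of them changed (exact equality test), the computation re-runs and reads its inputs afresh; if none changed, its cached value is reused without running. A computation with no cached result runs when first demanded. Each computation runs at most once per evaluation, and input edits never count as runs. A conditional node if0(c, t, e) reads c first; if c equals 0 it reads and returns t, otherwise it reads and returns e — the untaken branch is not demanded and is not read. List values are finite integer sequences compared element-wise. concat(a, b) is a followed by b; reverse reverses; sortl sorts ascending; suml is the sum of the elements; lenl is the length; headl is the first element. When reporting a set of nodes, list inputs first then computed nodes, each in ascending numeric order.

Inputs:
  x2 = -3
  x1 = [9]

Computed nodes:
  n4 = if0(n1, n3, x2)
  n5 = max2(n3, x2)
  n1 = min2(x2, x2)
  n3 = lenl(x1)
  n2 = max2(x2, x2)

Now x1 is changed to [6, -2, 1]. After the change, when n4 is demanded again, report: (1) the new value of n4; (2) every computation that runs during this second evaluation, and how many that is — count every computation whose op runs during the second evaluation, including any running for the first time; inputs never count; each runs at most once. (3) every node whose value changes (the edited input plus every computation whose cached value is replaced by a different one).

Initial pass — values computed on the first demand:
  n1 = min2(-3, -3) = -3
  n4 = if0(n1=-3 -> else branch x2) = -3

Second demand — change propagation:
  no demanded computation ever read x1, so the edit dirties nothing and nothing runs.

The important point: nothing the output needs ever reads x1, so the edit is invisible to it.

n4 now evaluates to -3.
Run set: none (0 run).
Changed values: x1.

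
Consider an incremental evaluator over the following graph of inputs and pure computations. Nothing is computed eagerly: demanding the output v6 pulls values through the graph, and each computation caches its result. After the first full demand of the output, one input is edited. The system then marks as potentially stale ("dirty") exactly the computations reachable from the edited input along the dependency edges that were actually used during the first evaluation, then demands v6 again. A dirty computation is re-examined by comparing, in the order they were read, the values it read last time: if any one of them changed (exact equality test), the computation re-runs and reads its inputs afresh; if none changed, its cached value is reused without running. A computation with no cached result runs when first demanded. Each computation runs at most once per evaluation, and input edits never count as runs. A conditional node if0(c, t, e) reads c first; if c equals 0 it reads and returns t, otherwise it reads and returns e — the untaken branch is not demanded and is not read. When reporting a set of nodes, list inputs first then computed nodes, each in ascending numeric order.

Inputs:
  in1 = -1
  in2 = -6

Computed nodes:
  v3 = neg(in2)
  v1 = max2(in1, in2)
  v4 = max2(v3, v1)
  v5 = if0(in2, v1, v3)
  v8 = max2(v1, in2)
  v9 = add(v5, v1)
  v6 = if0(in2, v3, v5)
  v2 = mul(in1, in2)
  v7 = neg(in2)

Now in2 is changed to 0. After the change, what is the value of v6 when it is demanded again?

v6 now evaluates to 0.
The important point: the flipped condition redirects demand; v5 is left stale, never re-checked.

Initial pass — values computed on the first demand:
  v3 = neg(-6) = 6
  v5 = if0(in2=-6 -> else branch v3) = 6
  v6 = if0(in2=-6 -> else branch v5) = 6

Second demand — change propagation:
  v3: re-runs because in2 -6->0; new result 0.
  v5: dirty yet unreached — the second evaluation never asks for it.
  v6: re-runs because in2 -6->0; new result 0.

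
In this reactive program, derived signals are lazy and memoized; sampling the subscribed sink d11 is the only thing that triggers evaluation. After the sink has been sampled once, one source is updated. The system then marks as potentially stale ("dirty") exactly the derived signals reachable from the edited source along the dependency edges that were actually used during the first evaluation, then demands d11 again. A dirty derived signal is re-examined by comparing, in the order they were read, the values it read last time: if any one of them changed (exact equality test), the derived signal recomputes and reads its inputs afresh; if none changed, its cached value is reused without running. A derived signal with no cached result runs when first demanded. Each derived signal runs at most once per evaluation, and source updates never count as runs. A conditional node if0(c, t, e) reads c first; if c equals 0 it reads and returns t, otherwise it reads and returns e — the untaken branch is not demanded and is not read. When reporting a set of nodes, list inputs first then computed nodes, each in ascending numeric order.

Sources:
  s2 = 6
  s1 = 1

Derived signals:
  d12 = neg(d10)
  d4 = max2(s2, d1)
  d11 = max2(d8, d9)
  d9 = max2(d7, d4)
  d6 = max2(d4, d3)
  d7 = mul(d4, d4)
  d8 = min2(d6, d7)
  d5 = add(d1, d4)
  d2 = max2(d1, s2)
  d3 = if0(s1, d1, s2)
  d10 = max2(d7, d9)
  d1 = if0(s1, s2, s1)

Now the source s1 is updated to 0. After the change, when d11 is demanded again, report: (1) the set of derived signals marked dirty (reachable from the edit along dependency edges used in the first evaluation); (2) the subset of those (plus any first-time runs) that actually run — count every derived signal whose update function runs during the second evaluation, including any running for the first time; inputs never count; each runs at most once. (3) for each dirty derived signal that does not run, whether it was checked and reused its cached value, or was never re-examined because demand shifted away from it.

The edit dirties: d1, d3, d4, d6, d7, d8, d9, d11.
3 derived signals run: d1, d3, d4.
Cache hits after checking: d6, d7, d8, d9, d11.
Note where the cutoff bites: d6 is checked, finds nothing changed, and keeps its cache.

First demand of the output computes:
  d1 = if0(s1=1 -> else branch s1) = 1
  d3 = if0(s1=1 -> else branch s2) = 6
  d4 = max2(6, 1) = 6
  d6 = max2(6, 6) = 6
  d7 = mul(6, 6) = 36
  d8 = min2(6, 36) = 6
  d9 = max2(36, 6) = 36
  d11 = max2(6, 36) = 36

After the edit, cleaning proceeds:
  d1: a read changed (s1 1->0; s1 1->0) — executes, giving 6.
  d3: a read changed (s1 1->0) — executes, giving 6 — identical to its old value.
  d4: a read changed (d1 1->6) — executes, giving 6 — identical to its old value.
  d6: dirty, but its reads are unchanged (d4 unchanged, d3 unchanged); cached 6 stands.
  d7: dirty, but its reads are unchanged (d4 unchanged, d4 unchanged); cached 36 stands.
  d8: dirty, but its reads are unchanged (d6 unchanged, d7 unchanged); cached 6 stands.
  d9: dirty, but its reads are unchanged (d7 unchanged, d4 unchanged); cached 36 stands.
  d11: dirty, but its reads are unchanged (d8 unchanged, d9 unchanged); cached 36 stands.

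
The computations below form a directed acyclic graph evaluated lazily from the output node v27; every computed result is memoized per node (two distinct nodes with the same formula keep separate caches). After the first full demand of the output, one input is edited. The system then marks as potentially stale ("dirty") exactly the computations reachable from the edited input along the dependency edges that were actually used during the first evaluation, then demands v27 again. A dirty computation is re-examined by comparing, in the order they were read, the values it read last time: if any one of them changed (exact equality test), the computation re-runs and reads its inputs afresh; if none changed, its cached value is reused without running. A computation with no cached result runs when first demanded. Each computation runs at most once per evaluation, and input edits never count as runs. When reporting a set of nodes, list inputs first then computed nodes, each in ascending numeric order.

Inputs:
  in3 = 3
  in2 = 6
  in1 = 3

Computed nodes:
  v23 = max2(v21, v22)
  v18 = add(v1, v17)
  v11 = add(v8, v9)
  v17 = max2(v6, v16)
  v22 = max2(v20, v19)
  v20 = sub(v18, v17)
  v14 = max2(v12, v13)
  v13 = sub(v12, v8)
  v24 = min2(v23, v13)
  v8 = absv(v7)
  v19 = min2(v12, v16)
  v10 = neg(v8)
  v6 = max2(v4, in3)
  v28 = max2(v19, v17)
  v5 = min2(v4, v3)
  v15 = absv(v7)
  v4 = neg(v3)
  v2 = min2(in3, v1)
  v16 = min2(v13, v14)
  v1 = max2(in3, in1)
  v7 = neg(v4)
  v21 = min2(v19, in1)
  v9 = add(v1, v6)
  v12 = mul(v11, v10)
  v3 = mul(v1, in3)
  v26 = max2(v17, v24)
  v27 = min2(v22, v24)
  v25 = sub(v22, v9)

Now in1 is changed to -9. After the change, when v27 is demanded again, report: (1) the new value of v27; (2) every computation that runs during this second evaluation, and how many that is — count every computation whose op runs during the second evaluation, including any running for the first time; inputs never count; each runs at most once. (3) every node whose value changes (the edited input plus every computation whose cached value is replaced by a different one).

Demanding v27 again yields -144.
2 computations run: v1, v21.
The nodes whose values change: in1.
Note where the cutoff bites: v3 is checked, finds nothing changed, and keeps its cache.

First demand of the output computes:
  v1 = max2(3, 3) = 3
  v3 = mul(3, 3) = 9
  v4 = neg(9) = -9
  v6 = max2(-9, 3) = 3
  v7 = neg(-9) = 9
  v8 = absv(9) = 9
  v9 = add(3, 3) = 6
  v10 = neg(9) = -9
  v11 = add(9, 6) = 15
  v12 = mul(15, -9) = -135
  v13 = sub(-135, 9) = -144
  v14 = max2(-135, -144) = -135
  v16 = min2(-144, -135) = -144
  v17 = max2(3, -144) = 3
  v18 = add(3, 3) = 6
  v19 = min2(-135, -144) = -144
  v20 = sub(6, 3) = 3
  v21 = min2(-144, 3) = -144
  v22 = max2(3, -144) = 3
  v23 = max2(-144, 3) = 3
  v24 = min2(3, -144) = -144
  v27 = min2(3, -144) = -144

After the edit, cleaning proceeds:
  v1: a read changed (in1 3->-9) — executes, giving 3 — identical to its old value.
  v3: dirty, but its reads are unchanged (v1 unchanged, in3 unchanged); cached 9 stands.
  v4: dirty, but its reads are unchanged (v3 unchanged); cached -9 stands.
  v6: dirty, but its reads are unchanged (v4 unchanged, in3 unchanged); cached 3 stands.
  v7: dirty, but its reads are unchanged (v4 unchanged); cached 9 stands.
  v8: dirty, but its reads are unchanged (v7 unchanged); cached 9 stands.
  v9: dirty, but its reads are unchanged (v1 unchanged, v6 unchanged); cached 6 stands.
  v10: dirty, but its reads are unchanged (v8 unchanged); cached -9 stands.
  v11: dirty, but its reads are unchanged (v8 unchanged, v9 unchanged); cached 15 stands.
  v12: dirty, but its reads are unchanged (v11 unchanged, v10 unchanged); cached -135 stands.
  v13: dirty, but its reads are unchanged (v12 unchanged, v8 unchanged); cached -144 stands.
  v14: dirty, but its reads are unchanged (v12 unchanged, v13 unchanged); cached -135 stands.
  v16: dirty, but its reads are unchanged (v13 unchanged, v14 unchanged); cached -144 stands.
  v17: dirty, but its reads are unchanged (v6 unchanged, v16 unchanged); cached 3 stands.
  v18: dirty, but its reads are unchanged (v1 unchanged, v17 unchanged); cached 6 stands.
  v19: dirty, but its reads are unchanged (v12 unchanged, v16 unchanged); cached -144 stands.
  v20: dirty, but its reads are unchanged (v18 unchanged, v17 unchanged); cached 3 stands.
  v21: a read changed (in1 3->-9) — executes, giving -144 — identical to its old value.
  v22: dirty, but its reads are unchanged (v20 unchanged, v19 unchanged); cached 3 stands.
  v23: dirty, but its reads are unchanged (v21 unchanged, v22 unchanged); cached 3 stands.
  v24: dirty, but its reads are unchanged (v23 unchanged, v13 unchanged); cached -144 stands.
  v27: dirty, but its reads are unchanged (v22 unchanged, v24 unchanged); cached -144 stands.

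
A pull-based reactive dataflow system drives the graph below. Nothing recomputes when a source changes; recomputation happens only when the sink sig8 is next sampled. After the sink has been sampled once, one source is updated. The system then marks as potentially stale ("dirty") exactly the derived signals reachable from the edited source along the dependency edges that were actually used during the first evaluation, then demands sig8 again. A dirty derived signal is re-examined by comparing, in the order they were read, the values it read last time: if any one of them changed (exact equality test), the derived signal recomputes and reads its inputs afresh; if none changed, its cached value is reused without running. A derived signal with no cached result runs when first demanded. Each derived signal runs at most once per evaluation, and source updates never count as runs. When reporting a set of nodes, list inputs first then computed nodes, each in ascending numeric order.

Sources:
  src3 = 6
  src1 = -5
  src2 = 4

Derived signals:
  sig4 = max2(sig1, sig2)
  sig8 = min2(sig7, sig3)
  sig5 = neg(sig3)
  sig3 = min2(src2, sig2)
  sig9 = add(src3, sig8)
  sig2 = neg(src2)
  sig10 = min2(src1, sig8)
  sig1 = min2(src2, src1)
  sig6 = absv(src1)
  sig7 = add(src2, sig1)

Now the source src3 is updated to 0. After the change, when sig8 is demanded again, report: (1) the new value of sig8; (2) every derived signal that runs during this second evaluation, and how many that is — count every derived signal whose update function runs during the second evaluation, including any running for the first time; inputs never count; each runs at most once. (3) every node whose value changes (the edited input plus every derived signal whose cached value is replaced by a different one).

First evaluation (everything demanded from the output):
  sig1 = min2(4, -5) = -5
  sig2 = neg(4) = -4
  sig3 = min2(4, -4) = -4
  sig7 = add(4, -5) = -1
  sig8 = min2(-1, -4) = -4

Propagation after the edit:
  src3 feeds no computation that the output demands — nothing is marked dirty and nothing runs.

Key observation: src3 is never demanded by the output, so the edit triggers no recomputation at all.

New value of sig8: -4.
Derived signals that run: none — 0 in total.
Values that change: src3.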